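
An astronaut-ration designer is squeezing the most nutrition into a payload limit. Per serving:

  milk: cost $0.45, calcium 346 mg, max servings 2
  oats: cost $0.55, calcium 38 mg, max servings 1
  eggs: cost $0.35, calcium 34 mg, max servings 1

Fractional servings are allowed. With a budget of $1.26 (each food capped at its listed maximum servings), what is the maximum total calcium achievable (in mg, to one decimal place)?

726.7 mg

Calcium per dollar: milk 768.9, eggs 97.14, oats 69.09.
Take 2 servings of milk: spends $0.90, +692.0 mg calcium (running total 692.0 mg).
Take 1 serving of eggs: spends $0.35, +34.0 mg calcium (running total 726.0 mg).
Take 0.01818 servings of oats: spends $0.01, +0.7 mg calcium (running total 726.7 mg).
Greedy by best ratio exhausts the cost allowance optimally: 726.7 mg.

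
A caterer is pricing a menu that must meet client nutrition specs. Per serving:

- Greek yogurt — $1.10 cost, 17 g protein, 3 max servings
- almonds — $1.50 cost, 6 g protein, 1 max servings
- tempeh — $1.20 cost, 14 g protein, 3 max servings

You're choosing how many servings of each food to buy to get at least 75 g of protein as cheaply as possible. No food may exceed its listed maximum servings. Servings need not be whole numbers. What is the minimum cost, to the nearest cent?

$5.36

Cost per g of protein: Greek yogurt $0.0647, tempeh $0.0857, almonds $0.2500.
Take 3 servings of Greek yogurt: +51.0 g protein for $3.30 (total $3.30, still need 24.0 g).
Take 1.714 servings of tempeh: +24.0 g protein for $2.06 (total $5.36, still need 0.0 g).
Greedy by cheapest-per-g is optimal for a single linear constraint, so the minimum cost is $5.36.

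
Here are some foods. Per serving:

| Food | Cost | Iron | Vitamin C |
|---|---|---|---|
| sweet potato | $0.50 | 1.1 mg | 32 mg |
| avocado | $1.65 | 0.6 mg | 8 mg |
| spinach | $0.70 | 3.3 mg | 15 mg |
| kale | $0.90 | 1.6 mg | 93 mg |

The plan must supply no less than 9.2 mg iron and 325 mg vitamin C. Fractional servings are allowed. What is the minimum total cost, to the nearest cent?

An LP optimum is at a vertex; with two nutrient constraints at most two foods are used. Check each candidate.
sweet potato only: max(9.2/1.1, 325/32) = 10.16 servings → $5.08.
avocado only: max(9.2/0.6, 325/8) = 40.62 servings → $67.03.
spinach only: max(9.2/3.3, 325/15) = 21.67 servings → $15.17.
kale only: max(9.2/1.6, 325/93) = 5.75 servings → $5.17.
sweet potato + avocado: the both-tight solution has a negative serving — not a feasible corner.
sweet potato + spinach: intersection lies outside the first quadrant.
sweet potato + kale with both tight: 6.568 servings and 1.235 servings → $4.40.
avocado + spinach: the both-tight solution has a negative serving — not a feasible corner.
avocado + kale with both tight: 7.805 servings and 2.823 servings → $15.42.
spinach + kale with both tight: 1.186 servings and 3.303 servings → $3.80.
Cheapest feasible corner: $3.80.

$3.80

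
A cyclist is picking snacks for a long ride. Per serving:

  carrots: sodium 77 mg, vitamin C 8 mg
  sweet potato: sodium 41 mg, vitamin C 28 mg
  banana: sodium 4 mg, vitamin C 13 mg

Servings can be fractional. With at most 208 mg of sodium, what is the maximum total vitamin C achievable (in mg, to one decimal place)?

676.0 mg

Vitamin C per mg sodium: banana 3.25, sweet potato 0.6829, carrots 0.1039.
With no serving limits, spend the whole sodium allowance on banana: 208 mg / 4 mg × 13 mg = 676.0 mg.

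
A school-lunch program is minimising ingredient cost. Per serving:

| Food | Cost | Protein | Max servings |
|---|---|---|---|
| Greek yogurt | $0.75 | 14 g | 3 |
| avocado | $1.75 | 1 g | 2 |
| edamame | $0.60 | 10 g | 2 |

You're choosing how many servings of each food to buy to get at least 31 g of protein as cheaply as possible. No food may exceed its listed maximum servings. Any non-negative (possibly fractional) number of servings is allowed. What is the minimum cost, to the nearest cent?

$1.66

Cost per g of protein: Greek yogurt $0.0536, edamame $0.0600, avocado $1.7500.
Take 2.214 servings of Greek yogurt: +31.0 g protein for $1.66 (total $1.66, still need 0.0 g).
Greedy by cheapest-per-g is optimal for a single linear constraint, so the minimum cost is $1.66.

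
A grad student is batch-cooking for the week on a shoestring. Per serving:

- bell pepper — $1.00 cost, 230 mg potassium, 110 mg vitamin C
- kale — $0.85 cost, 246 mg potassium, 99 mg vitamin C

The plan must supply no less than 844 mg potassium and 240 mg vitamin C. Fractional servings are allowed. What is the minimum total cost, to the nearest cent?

$2.92

The cheapest plan sits at a corner of the feasible region — with two constraints it uses at most two foods.
bell pepper only: max(844/230, 240/110) = 3.67 servings → $3.67.
kale only: max(844/246, 240/99) = 3.431 servings → $2.92.
bell pepper + kale with both targets exact would need a negative amount; discard.
The minimum over all feasible corners is $2.92.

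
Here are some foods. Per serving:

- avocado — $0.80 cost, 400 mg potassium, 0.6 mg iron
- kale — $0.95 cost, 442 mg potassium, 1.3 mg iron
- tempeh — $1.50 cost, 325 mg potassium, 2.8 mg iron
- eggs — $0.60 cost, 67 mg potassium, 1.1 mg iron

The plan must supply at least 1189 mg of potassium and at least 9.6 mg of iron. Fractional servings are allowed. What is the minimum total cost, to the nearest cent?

$5.21

avocado only: max(1189/400, 9.6/0.6) = 16 servings → $12.80.
kale only: max(1189/442, 9.6/1.3) = 7.385 servings → $7.02.
tempeh only: max(1189/325, 9.6/2.8) = 3.658 servings → $5.49.
eggs only: max(1189/67, 9.6/1.1) = 17.75 servings → $10.65.
avocado + kale: the both-tight solution has a negative serving — not a feasible corner.
avocado + tempeh with both tight: 0.2262 servings and 3.38 servings → $5.25.
avocado + eggs with both tight: 1.663 servings and 7.82 servings → $6.02.
kale + tempeh with both tight: 0.2567 servings and 3.309 servings → $5.21.
kale + eggs with both tight: 1.665 servings and 6.759 servings → $5.64.
tempeh + eggs: the both-tight solution has a negative serving — not a feasible corner.
So the least-cost plan costs $5.21.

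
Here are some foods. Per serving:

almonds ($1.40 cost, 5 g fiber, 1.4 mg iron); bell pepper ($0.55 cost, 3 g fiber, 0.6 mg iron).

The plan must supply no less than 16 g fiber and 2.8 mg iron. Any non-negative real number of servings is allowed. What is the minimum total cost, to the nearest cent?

This is a tiny linear program; its minimum lies at a vertex of the feasible set. List the vertices and price them.
almonds only: max(16/5, 2.8/1.4) = 3.2 servings → $4.48.
bell pepper only: max(16/3, 2.8/0.6) = 5.333 servings → $2.93.
almonds + bell pepper with both targets exact would need a negative amount; discard.
The minimum over all feasible corners is $2.93.

$2.93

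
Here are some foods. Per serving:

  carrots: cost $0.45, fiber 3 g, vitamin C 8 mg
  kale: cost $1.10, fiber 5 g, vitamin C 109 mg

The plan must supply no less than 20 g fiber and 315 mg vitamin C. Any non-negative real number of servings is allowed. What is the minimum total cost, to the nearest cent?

Compare the cost at each extreme point of the feasible region.
carrots only: max(20/3, 315/8) = 39.38 servings → $17.72.
kale only: max(20/5, 315/109) = 4 servings → $4.40.
carrots + kale with both tight: 2.108 servings and 2.735 servings → $3.96.
Cheapest feasible corner: $3.96.

$3.96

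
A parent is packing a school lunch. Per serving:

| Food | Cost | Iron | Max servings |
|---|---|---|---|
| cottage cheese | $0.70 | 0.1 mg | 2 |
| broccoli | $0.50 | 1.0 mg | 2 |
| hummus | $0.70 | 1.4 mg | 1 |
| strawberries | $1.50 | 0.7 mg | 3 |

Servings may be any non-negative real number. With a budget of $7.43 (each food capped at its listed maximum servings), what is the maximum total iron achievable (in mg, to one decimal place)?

5.7 mg

Iron per dollar: broccoli 2, hummus 2, strawberries 0.4667, cottage cheese 0.1429.
Take 2 servings of broccoli: spends $1.00, +2.0 mg iron (running total 2.0 mg).
Take 1 serving of hummus: spends $0.70, +1.4 mg iron (running total 3.4 mg).
Take 3 servings of strawberries: spends $4.50, +2.1 mg iron (running total 5.5 mg).
Take 1.757 servings of cottage cheese: spends $1.23, +0.2 mg iron (running total 5.7 mg).
Filling greedily by iron-per-dollar is optimal for one linear limit, giving 5.7 mg.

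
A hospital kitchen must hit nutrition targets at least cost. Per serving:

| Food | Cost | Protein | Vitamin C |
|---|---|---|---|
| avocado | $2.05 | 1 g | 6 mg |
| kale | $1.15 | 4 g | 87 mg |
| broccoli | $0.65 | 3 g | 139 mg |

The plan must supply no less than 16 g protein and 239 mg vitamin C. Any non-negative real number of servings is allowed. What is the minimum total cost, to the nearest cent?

$3.47

The cheapest plan sits at a corner of the feasible region — with two constraints it uses at most two foods.
avocado only: max(16/1, 239/6) = 39.83 servings → $81.66.
kale only: max(16/4, 239/87) = 4 servings → $4.60.
broccoli only: max(16/3, 239/139) = 5.333 servings → $3.47.
avocado + kale with both tight: 6.921 servings and 2.27 servings → $16.80.
avocado + broccoli with both tight: 12.45 servings and 1.182 servings → $26.30.
kale + broccoli: intersection lies outside the first quadrant.
So the least-cost plan costs $3.47.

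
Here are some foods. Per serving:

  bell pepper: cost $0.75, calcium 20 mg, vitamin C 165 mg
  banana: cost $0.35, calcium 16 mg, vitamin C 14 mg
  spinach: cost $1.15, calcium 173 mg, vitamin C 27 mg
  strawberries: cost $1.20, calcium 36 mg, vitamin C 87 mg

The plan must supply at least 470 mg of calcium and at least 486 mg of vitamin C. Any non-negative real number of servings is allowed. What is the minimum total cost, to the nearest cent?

Two binding constraints pin down two serving amounts, so the optimal mix uses at most two foods. The candidates are each food alone (scaled to the tighter of calcium/vitamin C) and each pair with both constraints tight.
bell pepper only: max(470/20, 486/165) = 23.5 servings → $17.62.
banana only: max(470/16, 486/14) = 34.71 servings → $12.15.
spinach only: max(470/173, 486/27) = 18 servings → $20.70.
strawberries only: max(470/36, 486/87) = 13.06 servings → $15.67.
bell pepper + banana with both tight: 0.5068 servings and 28.74 servings → $10.44.
bell pepper + spinach with both tight: 2.549 servings and 2.422 servings → $4.70.
bell pepper + strawberries: intersection lies outside the first quadrant.
banana + spinach: the both-tight solution has a negative serving — not a feasible corner.
banana + strawberries with both tight: 26.34 servings and 1.347 servings → $10.84.
spinach + strawberries with both tight: 1.662 servings and 5.071 servings → $8.00.
Cheapest feasible corner: $4.70.

$4.70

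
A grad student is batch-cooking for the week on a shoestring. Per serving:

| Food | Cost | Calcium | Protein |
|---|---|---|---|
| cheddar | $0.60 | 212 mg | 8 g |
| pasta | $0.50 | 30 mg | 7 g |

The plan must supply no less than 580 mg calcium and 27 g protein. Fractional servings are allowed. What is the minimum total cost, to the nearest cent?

$2.00

Check every corner: each single food scaled to meet both minima, and each pair solved so both constraints bind.
cheddar only: max(580/212, 27/8) = 3.375 servings → $2.02.
pasta only: max(580/30, 27/7) = 19.33 servings → $9.67.
cheddar + pasta with both tight: 2.613 servings and 0.8714 servings → $2.00.
Cheapest feasible corner: $2.00.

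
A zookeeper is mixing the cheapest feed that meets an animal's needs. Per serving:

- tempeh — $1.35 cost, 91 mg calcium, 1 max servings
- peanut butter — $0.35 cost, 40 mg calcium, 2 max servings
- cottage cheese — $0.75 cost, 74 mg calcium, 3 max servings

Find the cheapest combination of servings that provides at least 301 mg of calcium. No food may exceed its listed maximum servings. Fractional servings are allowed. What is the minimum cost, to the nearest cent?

Cost per mg of calcium: peanut butter $0.0088, cottage cheese $0.0101, tempeh $0.0148.
Take 2 servings of peanut butter: +80.0 mg calcium for $0.70 (total $0.70, still need 221.0 mg).
Take 2.986 servings of cottage cheese: +221.0 mg calcium for $2.24 (total $2.94, still need 0.0 mg).
Greedy by cheapest-per-mg is optimal for a single linear constraint, so the minimum cost is $2.94.

$2.94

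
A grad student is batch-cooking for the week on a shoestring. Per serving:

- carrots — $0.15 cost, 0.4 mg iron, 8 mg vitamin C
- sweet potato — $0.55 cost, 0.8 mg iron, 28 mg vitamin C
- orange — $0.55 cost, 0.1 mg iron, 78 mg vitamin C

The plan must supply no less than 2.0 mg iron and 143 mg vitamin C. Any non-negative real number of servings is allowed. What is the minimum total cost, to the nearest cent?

$1.44

This is a tiny linear program; its minimum lies at a vertex of the feasible set. List the vertices and price them.
carrots only: max(2.0/0.4, 143/8) = 17.88 servings → $2.68.
sweet potato only: max(2.0/0.8, 143/28) = 5.107 servings → $2.81.
orange only: max(2.0/0.1, 143/78) = 20 servings → $11.00.
carrots + sweet potato with both targets exact would need a negative amount; discard.
carrots + orange with both tight: 4.661 servings and 1.355 servings → $1.44.
sweet potato + orange with both tight: 2.378 servings and 0.9799 servings → $1.85.
The minimum over all feasible corners is $1.44.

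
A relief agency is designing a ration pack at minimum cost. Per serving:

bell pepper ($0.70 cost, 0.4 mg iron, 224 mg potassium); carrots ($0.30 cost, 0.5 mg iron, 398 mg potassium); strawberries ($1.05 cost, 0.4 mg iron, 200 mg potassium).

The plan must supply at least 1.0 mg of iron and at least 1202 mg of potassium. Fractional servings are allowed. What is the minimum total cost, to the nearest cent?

A basic optimal solution has at most two foods positive. Try each food alone and each pair with both targets met exactly.
bell pepper only: max(1.0/0.4, 1202/224) = 5.366 servings → $3.76.
carrots only: max(1.0/0.5, 1202/398) = 3.02 servings → $0.91.
strawberries only: max(1.0/0.4, 1202/200) = 6.01 servings → $6.31.
bell pepper + carrots: intersection lies outside the first quadrant.
bell pepper + strawberries: intersection lies outside the first quadrant.
carrots + strawberries with both targets exact would need a negative amount; discard.
So the least-cost plan costs $0.91.

$0.91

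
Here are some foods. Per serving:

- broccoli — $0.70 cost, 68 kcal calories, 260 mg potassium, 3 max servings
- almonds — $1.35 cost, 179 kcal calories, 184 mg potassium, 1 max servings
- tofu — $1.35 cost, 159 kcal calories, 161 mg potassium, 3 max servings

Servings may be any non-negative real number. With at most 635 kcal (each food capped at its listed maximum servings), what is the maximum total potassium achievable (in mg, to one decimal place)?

1219.2 mg

Potassium per kcal: broccoli 3.824, almonds 1.028, tofu 1.013.
Take 3 servings of broccoli: uses 204 kcal, +780.0 mg potassium (running total 780.0 mg).
Take 1 serving of almonds: uses 179 kcal, +184.0 mg potassium (running total 964.0 mg).
Take 1.585 servings of tofu: uses 252 kcal, +255.2 mg potassium (running total 1219.2 mg).
Greedy by best ratio exhausts the calories allowance optimally: 1219.2 mg.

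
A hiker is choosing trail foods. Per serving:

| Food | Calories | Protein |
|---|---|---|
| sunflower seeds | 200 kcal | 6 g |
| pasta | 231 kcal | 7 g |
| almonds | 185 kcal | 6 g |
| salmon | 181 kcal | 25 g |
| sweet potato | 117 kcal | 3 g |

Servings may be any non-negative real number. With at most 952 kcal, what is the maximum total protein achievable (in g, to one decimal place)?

131.5 g

Protein per kcal: salmon 0.1381, almonds 0.03243, pasta 0.0303, sunflower seeds 0.03, sweet potato 0.02564.
With no serving limits, spend the whole calories allowance on salmon: 952 kcal / 181 kcal × 25 g = 131.5 g.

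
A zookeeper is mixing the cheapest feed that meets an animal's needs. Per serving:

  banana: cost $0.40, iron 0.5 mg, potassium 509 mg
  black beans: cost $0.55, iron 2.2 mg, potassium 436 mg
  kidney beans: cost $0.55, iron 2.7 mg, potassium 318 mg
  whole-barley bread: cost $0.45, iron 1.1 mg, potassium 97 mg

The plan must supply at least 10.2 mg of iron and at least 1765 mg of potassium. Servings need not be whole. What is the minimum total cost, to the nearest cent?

$2.40

Compare the cost at each extreme point of the feasible region.
banana only: max(10.2/0.5, 1765/509) = 20.4 servings → $8.16.
black beans only: max(10.2/2.2, 1765/436) = 4.636 servings → $2.55.
kidney beans only: max(10.2/2.7, 1765/318) = 5.55 servings → $3.05.
whole-barley bread only: max(10.2/1.1, 1765/97) = 18.2 servings → $8.19.
banana + black beans: the both-tight solution has a negative serving — not a feasible corner.
banana + kidney beans with both tight: 1.252 servings and 3.546 servings → $2.45.
banana + whole-barley bread with both tight: 1.862 servings and 8.426 servings → $4.54.
black beans + kidney beans with both tight: 3.187 servings and 1.181 servings → $2.40.
black beans + whole-barley bread with both tight: 3.577 servings and 2.119 servings → $2.92.
kidney beans + whole-barley bread with both targets exact would need a negative amount; discard.
Cheapest feasible corner: $2.40.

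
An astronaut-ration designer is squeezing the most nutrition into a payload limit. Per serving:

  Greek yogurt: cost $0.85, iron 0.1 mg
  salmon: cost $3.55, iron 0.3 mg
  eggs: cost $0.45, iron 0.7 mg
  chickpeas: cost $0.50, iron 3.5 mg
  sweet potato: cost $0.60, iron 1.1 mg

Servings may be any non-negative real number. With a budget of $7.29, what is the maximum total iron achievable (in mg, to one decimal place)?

Iron per dollar: chickpeas 7, sweet potato 1.833, eggs 1.556, Greek yogurt 0.1176, salmon 0.08451.
With no serving limits, spend the whole cost allowance on chickpeas: $7.29 / $0.50 × 3.5 mg = 51.0 mg.

51.0 mg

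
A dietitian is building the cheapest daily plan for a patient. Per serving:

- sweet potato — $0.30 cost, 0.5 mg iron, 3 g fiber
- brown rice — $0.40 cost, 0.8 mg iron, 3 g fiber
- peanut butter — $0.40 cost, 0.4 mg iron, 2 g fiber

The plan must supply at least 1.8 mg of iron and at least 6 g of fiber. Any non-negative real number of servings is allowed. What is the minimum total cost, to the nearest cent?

$0.90

With two linear requirements the optimum uses one or two foods; enumerate the corners.
sweet potato only: max(1.8/0.5, 6/3) = 3.6 servings → $1.08.
brown rice only: max(1.8/0.8, 6/3) = 2.25 servings → $0.90.
peanut butter only: max(1.8/0.4, 6/2) = 4.5 servings → $1.80.
sweet potato + brown rice with both targets exact would need a negative amount; discard.
sweet potato + peanut butter: the both-tight solution has a negative serving — not a feasible corner.
brown rice + peanut butter: the both-tight solution has a negative serving — not a feasible corner.
The minimum over all feasible corners is $0.90.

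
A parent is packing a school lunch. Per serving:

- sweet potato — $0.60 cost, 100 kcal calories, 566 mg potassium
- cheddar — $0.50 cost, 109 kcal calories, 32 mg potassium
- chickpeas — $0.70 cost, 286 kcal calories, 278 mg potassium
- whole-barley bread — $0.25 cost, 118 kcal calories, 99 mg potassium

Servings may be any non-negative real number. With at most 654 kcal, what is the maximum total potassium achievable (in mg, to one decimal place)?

Potassium per kcal: sweet potato 5.66, chickpeas 0.972, whole-barley bread 0.839, cheddar 0.2936.
With no serving limits, spend the whole calories allowance on sweet potato: 654 kcal / 100 kcal × 566 mg = 3701.6 mg.

3701.6 mg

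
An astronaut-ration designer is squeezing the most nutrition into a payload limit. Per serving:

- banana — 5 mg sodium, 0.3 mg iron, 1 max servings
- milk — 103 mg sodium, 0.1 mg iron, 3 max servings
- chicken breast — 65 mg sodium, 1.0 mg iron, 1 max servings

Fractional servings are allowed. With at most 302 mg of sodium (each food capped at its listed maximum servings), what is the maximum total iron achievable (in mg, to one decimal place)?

1.5 mg

Iron per mg sodium: banana 0.06, chicken breast 0.01538, milk 0.0009709.
Take 1 serving of banana: uses 5 mg sodium, +0.3 mg iron (running total 0.3 mg).
Take 1 serving of chicken breast: uses 65 mg sodium, +1.0 mg iron (running total 1.3 mg).
Take 2.252 servings of milk: uses 232 mg sodium, +0.2 mg iron (running total 1.5 mg).
Greedy by best ratio exhausts the sodium allowance optimally: 1.5 mg.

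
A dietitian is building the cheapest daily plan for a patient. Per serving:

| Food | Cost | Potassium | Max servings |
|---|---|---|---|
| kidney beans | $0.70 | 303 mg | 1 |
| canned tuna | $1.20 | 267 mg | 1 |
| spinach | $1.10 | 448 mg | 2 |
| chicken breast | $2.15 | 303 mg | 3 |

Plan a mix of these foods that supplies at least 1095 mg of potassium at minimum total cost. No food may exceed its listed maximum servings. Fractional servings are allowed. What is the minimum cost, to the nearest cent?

$2.64

Cost per mg of potassium: kidney beans $0.0023, spinach $0.0025, canned tuna $0.0045, chicken breast $0.0071.
Take 1 serving of kidney beans: +303.0 mg potassium for $0.70 (total $0.70, still need 792.0 mg).
Take 1.768 servings of spinach: +792.0 mg potassium for $1.94 (total $2.64, still need 0.0 mg).
Greedy by cheapest-per-mg is optimal for a single linear constraint, so the minimum cost is $2.64.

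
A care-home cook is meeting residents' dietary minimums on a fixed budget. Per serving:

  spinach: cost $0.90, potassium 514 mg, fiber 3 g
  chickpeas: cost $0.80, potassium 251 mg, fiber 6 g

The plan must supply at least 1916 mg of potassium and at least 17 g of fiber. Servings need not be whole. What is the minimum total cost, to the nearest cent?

$3.82

An LP optimum is at a vertex; with two nutrient constraints at most two foods are used. Check each candidate.
spinach only: max(1916/514, 17/3) = 5.667 servings → $5.10.
chickpeas only: max(1916/251, 17/6) = 7.633 servings → $6.11.
spinach + chickpeas with both tight: 3.101 servings and 1.283 servings → $3.82.
Cheapest feasible corner: $3.82.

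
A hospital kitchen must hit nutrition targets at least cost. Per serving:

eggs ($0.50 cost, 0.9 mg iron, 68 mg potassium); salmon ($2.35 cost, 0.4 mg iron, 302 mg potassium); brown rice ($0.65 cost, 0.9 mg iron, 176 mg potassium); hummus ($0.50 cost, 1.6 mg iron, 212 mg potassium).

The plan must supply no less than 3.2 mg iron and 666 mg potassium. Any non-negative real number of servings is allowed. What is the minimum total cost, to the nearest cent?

$1.57

eggs only: max(3.2/0.9, 666/68) = 9.794 servings → $4.90.
salmon only: max(3.2/0.4, 666/302) = 8 servings → $18.80.
brown rice only: max(3.2/0.9, 666/176) = 3.784 servings → $2.46.
hummus only: max(3.2/1.6, 666/212) = 3.142 servings → $1.57.
eggs + salmon with both tight: 2.862 servings and 1.561 servings → $5.10.
eggs + brown rice: intersection lies outside the first quadrant.
eggs + hummus with both targets exact would need a negative amount; discard.
salmon + brown rice with both tight: 0.1797 servings and 3.476 servings → $2.68.
salmon + hummus with both tight: 0.9719 servings and 1.757 servings → $3.16.
brown rice + hummus with both targets exact would need a negative amount; discard.
Cheapest feasible corner: $1.57.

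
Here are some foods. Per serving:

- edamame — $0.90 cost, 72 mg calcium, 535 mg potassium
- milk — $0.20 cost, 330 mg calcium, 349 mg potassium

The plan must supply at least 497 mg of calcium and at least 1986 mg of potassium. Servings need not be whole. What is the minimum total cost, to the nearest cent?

$1.14

An LP optimum is at a vertex; with two nutrient constraints at most two foods are used. Check each candidate.
edamame only: max(497/72, 1986/535) = 6.903 servings → $6.21.
milk only: max(497/330, 1986/349) = 5.691 servings → $1.14.
edamame + milk with both tight: 3.183 servings and 0.8117 servings → $3.03.
So the least-cost plan costs $1.14.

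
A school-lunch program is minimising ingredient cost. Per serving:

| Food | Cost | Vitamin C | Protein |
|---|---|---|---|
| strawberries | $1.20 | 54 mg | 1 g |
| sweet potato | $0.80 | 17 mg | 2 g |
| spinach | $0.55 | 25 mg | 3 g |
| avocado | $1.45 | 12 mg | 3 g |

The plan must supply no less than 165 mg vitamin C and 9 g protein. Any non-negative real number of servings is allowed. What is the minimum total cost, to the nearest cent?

Compare the cost at each extreme point of the feasible region.
strawberries only: max(165/54, 9/1) = 9 servings → $10.80.
sweet potato only: max(165/17, 9/2) = 9.706 servings → $7.76.
spinach only: max(165/25, 9/3) = 6.6 servings → $3.63.
avocado only: max(165/12, 9/3) = 13.75 servings → $19.94.
strawberries + sweet potato with both tight: 1.945 servings and 3.527 servings → $5.16.
strawberries + spinach with both tight: 1.971 servings and 2.343 servings → $3.65.
strawberries + avocado with both tight: 2.58 servings and 2.14 servings → $6.20.
sweet potato + spinach: intersection lies outside the first quadrant.
sweet potato + avocado: the both-tight solution has a negative serving — not a feasible corner.
spinach + avocado with both targets exact would need a negative amount; discard.
Cheapest feasible corner: $3.63.

$3.63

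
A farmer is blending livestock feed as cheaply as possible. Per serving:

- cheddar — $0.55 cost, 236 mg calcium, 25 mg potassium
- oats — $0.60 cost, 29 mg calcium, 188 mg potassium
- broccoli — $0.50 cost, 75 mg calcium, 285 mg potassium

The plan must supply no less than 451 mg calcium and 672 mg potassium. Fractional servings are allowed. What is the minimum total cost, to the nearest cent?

A basic optimal solution has at most two foods positive. Try each food alone and each pair with both targets met exactly.
cheddar only: max(451/236, 672/25) = 26.88 servings → $14.78.
oats only: max(451/29, 672/188) = 15.55 servings → $9.33.
broccoli only: max(451/75, 672/285) = 6.013 servings → $3.01.
cheddar + oats with both tight: 1.496 servings and 3.376 servings → $2.85.
cheddar + broccoli with both tight: 1.195 servings and 2.253 servings → $1.78.
oats + broccoli: the both-tight solution has a negative serving — not a feasible corner.
So the least-cost plan costs $1.78.

$1.78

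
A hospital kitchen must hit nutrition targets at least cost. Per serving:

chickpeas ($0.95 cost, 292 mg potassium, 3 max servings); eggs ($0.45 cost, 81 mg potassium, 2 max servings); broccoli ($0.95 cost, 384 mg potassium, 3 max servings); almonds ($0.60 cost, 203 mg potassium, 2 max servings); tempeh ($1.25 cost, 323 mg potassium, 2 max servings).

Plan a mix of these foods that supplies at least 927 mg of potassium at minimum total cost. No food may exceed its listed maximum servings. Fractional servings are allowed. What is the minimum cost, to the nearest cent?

$2.29

Cost per mg of potassium: broccoli $0.0025, almonds $0.0030, chickpeas $0.0033, tempeh $0.0039, eggs $0.0056.
Take 2.414 servings of broccoli: +927.0 mg potassium for $2.29 (total $2.29, still need 0.0 mg).
Filling from the cheapest source first is optimal under one linear minimum: $2.29.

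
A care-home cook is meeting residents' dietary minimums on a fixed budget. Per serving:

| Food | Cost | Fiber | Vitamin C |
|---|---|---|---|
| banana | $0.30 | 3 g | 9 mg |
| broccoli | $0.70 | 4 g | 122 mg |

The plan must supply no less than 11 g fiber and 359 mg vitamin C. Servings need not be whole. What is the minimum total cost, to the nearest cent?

$2.06

An LP optimum is at a vertex; with two nutrient constraints at most two foods are used. Check each candidate.
banana only: max(11/3, 359/9) = 39.89 servings → $11.97.
broccoli only: max(11/4, 359/122) = 2.943 servings → $2.06.
banana + broccoli with both targets exact would need a negative amount; discard.
The minimum over all feasible corners is $2.06.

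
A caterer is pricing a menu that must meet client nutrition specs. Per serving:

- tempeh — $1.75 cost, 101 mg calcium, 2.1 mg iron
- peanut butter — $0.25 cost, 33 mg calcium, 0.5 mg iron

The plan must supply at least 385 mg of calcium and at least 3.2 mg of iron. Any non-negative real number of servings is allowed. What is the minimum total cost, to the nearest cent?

A basic optimal solution has at most two foods positive. Try each food alone and each pair with both targets met exactly.
tempeh only: max(385/101, 3.2/2.1) = 3.812 servings → $6.67.
peanut butter only: max(385/33, 3.2/0.5) = 11.67 servings → $2.92.
tempeh + peanut butter with both targets exact would need a negative amount; discard.
The minimum over all feasible corners is $2.92.

$2.92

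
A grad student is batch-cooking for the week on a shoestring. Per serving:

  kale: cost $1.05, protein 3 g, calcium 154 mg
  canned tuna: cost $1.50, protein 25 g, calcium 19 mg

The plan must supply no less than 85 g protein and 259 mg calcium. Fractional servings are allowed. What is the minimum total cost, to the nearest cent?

$6.21

kale only: max(85/3, 259/154) = 28.33 servings → $29.75.
canned tuna only: max(85/25, 259/19) = 13.63 servings → $20.45.
kale + canned tuna with both tight: 1.281 servings and 3.246 servings → $6.21.
The minimum over all feasible corners is $6.21.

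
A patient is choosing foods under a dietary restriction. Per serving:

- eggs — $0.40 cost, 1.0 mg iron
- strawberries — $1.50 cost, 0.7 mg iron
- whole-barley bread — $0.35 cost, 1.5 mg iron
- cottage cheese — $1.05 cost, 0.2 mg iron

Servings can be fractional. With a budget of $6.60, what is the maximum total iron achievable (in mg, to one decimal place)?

Iron per dollar: whole-barley bread 4.286, eggs 2.5, strawberries 0.4667, cottage cheese 0.1905.
With no serving limits, spend the whole cost allowance on whole-barley bread: $6.60 / $0.35 × 1.5 mg = 28.3 mg.

28.3 mg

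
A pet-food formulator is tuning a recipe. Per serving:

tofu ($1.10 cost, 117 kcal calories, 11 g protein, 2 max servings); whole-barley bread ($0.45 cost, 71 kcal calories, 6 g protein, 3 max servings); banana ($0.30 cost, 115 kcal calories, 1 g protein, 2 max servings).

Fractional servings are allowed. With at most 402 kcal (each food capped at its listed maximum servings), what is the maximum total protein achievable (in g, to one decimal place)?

36.2 g

Protein per kcal: tofu 0.09402, whole-barley bread 0.08451, banana 0.008696.
Take 2 servings of tofu: uses 234 kcal, +22.0 g protein (running total 22.0 g).
Take 2.366 servings of whole-barley bread: uses 168 kcal, +14.2 g protein (running total 36.2 g).
Filling greedily by protein-per-kcal is optimal for one linear limit, giving 36.2 g.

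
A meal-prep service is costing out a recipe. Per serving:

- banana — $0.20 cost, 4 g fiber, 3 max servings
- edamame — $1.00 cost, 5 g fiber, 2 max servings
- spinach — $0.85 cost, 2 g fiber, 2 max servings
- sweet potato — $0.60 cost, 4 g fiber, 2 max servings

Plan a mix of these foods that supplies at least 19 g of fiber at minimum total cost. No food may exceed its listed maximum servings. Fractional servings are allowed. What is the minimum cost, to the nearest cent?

Cost per g of fiber: banana $0.0500, sweet potato $0.1500, edamame $0.2000, spinach $0.4250.
Take 3 servings of banana: +12.0 g fiber for $0.60 (total $0.60, still need 7.0 g).
Take 1.75 servings of sweet potato: +7.0 g fiber for $1.05 (total $1.65, still need 0.0 g).
Greedy by cheapest-per-g is optimal for a single linear constraint, so the minimum cost is $1.65.

$1.65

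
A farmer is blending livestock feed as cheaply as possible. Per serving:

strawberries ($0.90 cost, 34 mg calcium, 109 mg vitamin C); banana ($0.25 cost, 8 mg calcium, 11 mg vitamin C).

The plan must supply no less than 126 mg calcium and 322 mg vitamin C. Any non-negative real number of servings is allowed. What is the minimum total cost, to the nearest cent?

$3.34

At the optimum either one food covers both requirements or two foods hit both targets exactly; no other combination can be cheaper.
strawberries only: max(126/34, 322/109) = 3.706 servings → $3.34.
banana only: max(126/8, 322/11) = 29.27 servings → $7.32.
strawberries + banana with both tight: 2.39 servings and 5.594 servings → $3.55.
The minimum over all feasible corners is $3.34.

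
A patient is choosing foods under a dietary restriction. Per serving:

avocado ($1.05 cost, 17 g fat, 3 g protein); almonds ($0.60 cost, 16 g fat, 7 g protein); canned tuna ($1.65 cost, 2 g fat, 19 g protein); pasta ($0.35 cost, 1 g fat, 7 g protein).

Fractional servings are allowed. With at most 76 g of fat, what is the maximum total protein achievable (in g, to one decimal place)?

Protein per g fat: canned tuna 9.5, pasta 7, almonds 0.4375, avocado 0.1765.
With no serving limits, spend the whole fat allowance on canned tuna: 76 g / 2 g × 19 g = 722.0 g.

722.0 g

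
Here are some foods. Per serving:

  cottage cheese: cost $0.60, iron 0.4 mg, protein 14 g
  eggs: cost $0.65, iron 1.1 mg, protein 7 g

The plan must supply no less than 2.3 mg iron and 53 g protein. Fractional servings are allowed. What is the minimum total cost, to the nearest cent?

$2.58

cottage cheese only: max(2.3/0.4, 53/14) = 5.75 servings → $3.45.
eggs only: max(2.3/1.1, 53/7) = 7.571 servings → $4.92.
cottage cheese + eggs with both tight: 3.349 servings and 0.873 servings → $2.58.
So the least-cost plan costs $2.58.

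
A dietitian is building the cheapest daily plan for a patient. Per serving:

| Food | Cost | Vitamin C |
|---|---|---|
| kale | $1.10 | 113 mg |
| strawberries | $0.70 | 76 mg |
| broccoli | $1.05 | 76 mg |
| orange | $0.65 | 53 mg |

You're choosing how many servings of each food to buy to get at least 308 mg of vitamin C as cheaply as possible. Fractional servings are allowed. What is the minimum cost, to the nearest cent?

$2.84

Cost per mg of vitamin C: strawberries $0.0092, kale $0.0097, orange $0.0123, broccoli $0.0138.
With no serving limits, use only strawberries: 308 mg / 76 mg = 4.053 servings × $0.70 = $2.84.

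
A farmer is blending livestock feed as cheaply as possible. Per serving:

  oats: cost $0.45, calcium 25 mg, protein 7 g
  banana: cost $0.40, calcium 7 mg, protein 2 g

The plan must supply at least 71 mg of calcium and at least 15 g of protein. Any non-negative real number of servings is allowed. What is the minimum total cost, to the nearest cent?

$1.28

At the optimum either one food covers both requirements or two foods hit both targets exactly; no other combination can be cheaper.
oats only: max(71/25, 15/7) = 2.84 servings → $1.28.
banana only: max(71/7, 15/2) = 10.14 servings → $4.06.
oats + banana: intersection lies outside the first quadrant.
Cheapest feasible corner: $1.28.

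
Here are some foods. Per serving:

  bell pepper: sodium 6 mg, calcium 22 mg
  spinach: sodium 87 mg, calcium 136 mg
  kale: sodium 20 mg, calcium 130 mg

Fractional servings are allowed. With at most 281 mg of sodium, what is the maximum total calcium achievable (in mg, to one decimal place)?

1826.5 mg

Calcium per mg sodium: kale 6.5, bell pepper 3.667, spinach 1.563.
With no serving limits, spend the whole sodium allowance on kale: 281 mg / 20 mg × 130 mg = 1826.5 mg.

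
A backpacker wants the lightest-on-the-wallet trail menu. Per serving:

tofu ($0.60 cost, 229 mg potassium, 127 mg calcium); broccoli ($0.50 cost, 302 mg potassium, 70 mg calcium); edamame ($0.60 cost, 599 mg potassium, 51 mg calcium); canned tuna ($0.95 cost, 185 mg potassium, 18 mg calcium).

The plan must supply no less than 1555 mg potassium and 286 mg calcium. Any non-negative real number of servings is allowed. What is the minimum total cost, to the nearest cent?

$2.09

A basic optimal solution has at most two foods positive. Try each food alone and each pair with both targets met exactly.
tofu only: max(1555/229, 286/127) = 6.79 servings → $4.07.
broccoli only: max(1555/302, 286/70) = 5.149 servings → $2.57.
edamame only: max(1555/599, 286/51) = 5.608 servings → $3.36.
canned tuna only: max(1555/185, 286/18) = 15.89 servings → $15.09.
tofu + broccoli: the both-tight solution has a negative serving — not a feasible corner.
tofu + edamame with both tight: 1.429 servings and 2.05 servings → $2.09.
tofu + canned tuna with both tight: 1.286 servings and 6.813 servings → $7.24.
broccoli + edamame with both tight: 3.468 servings and 0.8473 servings → $2.24.
broccoli + canned tuna with both tight: 3.316 servings and 2.991 servings → $4.50.
edamame + canned tuna: intersection lies outside the first quadrant.
Cheapest feasible corner: $2.09.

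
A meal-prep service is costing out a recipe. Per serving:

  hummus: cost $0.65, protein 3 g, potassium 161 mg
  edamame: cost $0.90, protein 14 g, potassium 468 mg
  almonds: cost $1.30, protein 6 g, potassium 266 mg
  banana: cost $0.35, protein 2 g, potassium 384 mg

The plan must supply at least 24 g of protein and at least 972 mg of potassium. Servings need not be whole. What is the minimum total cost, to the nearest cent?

Minimising a linear cost over {protein ≥ 24, potassium ≥ 972, servings ≥ 0} — the optimum is at a vertex, using one or two foods.
hummus only: max(24/3, 972/161) = 8 servings → $5.20.
edamame only: max(24/14, 972/468) = 2.077 servings → $1.87.
almonds only: max(24/6, 972/266) = 4 servings → $5.20.
banana only: max(24/2, 972/384) = 12 servings → $4.20.
hummus + edamame with both tight: 2.795 servings and 1.115 servings → $2.82.
hummus + almonds: the both-tight solution has a negative serving — not a feasible corner.
hummus + banana: the both-tight solution has a negative serving — not a feasible corner.
edamame + almonds with both tight: 0.6026 servings and 2.594 servings → $3.91.
edamame + banana with both tight: 1.638 servings and 0.5351 servings → $1.66.
almonds + banana with both targets exact would need a negative amount; discard.
So the least-cost plan costs $1.66.

$1.66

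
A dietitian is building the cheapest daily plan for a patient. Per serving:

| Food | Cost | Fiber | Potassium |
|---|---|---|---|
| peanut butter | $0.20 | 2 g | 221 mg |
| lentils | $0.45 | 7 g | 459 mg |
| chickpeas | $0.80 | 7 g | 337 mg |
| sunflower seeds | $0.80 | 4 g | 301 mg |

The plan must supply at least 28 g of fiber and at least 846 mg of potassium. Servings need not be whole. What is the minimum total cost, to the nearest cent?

Check every corner: each single food scaled to meet both minima, and each pair solved so both constraints bind.
peanut butter only: max(28/2, 846/221) = 14 servings → $2.80.
lentils only: max(28/7, 846/459) = 4 servings → $1.80.
chickpeas only: max(28/7, 846/337) = 4 servings → $3.20.
sunflower seeds only: max(28/4, 846/301) = 7 servings → $5.60.
peanut butter + lentils with both targets exact would need a negative amount; discard.
peanut butter + chickpeas: intersection lies outside the first quadrant.
peanut butter + sunflower seeds: intersection lies outside the first quadrant.
lentils + chickpeas: the both-tight solution has a negative serving — not a feasible corner.
lentils + sunflower seeds: intersection lies outside the first quadrant.
chickpeas + sunflower seeds with both targets exact would need a negative amount; discard.
The minimum over all feasible corners is $1.80.

$1.80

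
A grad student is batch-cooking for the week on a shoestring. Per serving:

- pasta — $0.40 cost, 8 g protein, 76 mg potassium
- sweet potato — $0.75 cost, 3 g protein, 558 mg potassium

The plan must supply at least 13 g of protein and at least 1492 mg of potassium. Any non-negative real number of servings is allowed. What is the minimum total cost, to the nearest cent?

$2.20

This is a tiny linear program; its minimum lies at a vertex of the feasible set. List the vertices and price them.
pasta only: max(13/8, 1492/76) = 19.63 servings → $7.85.
sweet potato only: max(13/3, 1492/558) = 4.333 servings → $3.25.
pasta + sweet potato with both tight: 0.6558 servings and 2.585 servings → $2.20.
So the least-cost plan costs $2.20.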